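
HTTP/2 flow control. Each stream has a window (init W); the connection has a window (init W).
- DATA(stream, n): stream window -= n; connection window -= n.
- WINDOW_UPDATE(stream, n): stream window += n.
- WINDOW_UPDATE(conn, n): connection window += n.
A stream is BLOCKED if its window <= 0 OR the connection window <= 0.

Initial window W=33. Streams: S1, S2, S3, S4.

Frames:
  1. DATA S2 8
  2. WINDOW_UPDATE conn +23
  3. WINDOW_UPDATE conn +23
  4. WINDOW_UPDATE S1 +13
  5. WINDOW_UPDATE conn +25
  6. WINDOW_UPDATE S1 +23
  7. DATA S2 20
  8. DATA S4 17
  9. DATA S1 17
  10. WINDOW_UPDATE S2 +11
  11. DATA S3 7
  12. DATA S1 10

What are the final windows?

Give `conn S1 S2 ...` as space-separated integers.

Answer: 25 42 16 26 16

Derivation:
Op 1: conn=25 S1=33 S2=25 S3=33 S4=33 blocked=[]
Op 2: conn=48 S1=33 S2=25 S3=33 S4=33 blocked=[]
Op 3: conn=71 S1=33 S2=25 S3=33 S4=33 blocked=[]
Op 4: conn=71 S1=46 S2=25 S3=33 S4=33 blocked=[]
Op 5: conn=96 S1=46 S2=25 S3=33 S4=33 blocked=[]
Op 6: conn=96 S1=69 S2=25 S3=33 S4=33 blocked=[]
Op 7: conn=76 S1=69 S2=5 S3=33 S4=33 blocked=[]
Op 8: conn=59 S1=69 S2=5 S3=33 S4=16 blocked=[]
Op 9: conn=42 S1=52 S2=5 S3=33 S4=16 blocked=[]
Op 10: conn=42 S1=52 S2=16 S3=33 S4=16 blocked=[]
Op 11: conn=35 S1=52 S2=16 S3=26 S4=16 blocked=[]
Op 12: conn=25 S1=42 S2=16 S3=26 S4=16 blocked=[]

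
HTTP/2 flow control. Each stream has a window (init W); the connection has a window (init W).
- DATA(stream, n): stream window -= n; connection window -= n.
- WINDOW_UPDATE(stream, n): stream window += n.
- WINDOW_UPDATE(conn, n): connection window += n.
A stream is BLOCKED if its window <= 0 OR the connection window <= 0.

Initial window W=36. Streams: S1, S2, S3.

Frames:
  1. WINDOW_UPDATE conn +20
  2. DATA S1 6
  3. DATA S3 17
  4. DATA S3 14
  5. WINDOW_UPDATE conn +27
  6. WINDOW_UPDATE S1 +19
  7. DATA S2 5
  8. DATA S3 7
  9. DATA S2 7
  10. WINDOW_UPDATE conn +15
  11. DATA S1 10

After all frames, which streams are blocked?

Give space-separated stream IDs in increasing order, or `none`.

Op 1: conn=56 S1=36 S2=36 S3=36 blocked=[]
Op 2: conn=50 S1=30 S2=36 S3=36 blocked=[]
Op 3: conn=33 S1=30 S2=36 S3=19 blocked=[]
Op 4: conn=19 S1=30 S2=36 S3=5 blocked=[]
Op 5: conn=46 S1=30 S2=36 S3=5 blocked=[]
Op 6: conn=46 S1=49 S2=36 S3=5 blocked=[]
Op 7: conn=41 S1=49 S2=31 S3=5 blocked=[]
Op 8: conn=34 S1=49 S2=31 S3=-2 blocked=[3]
Op 9: conn=27 S1=49 S2=24 S3=-2 blocked=[3]
Op 10: conn=42 S1=49 S2=24 S3=-2 blocked=[3]
Op 11: conn=32 S1=39 S2=24 S3=-2 blocked=[3]

Answer: S3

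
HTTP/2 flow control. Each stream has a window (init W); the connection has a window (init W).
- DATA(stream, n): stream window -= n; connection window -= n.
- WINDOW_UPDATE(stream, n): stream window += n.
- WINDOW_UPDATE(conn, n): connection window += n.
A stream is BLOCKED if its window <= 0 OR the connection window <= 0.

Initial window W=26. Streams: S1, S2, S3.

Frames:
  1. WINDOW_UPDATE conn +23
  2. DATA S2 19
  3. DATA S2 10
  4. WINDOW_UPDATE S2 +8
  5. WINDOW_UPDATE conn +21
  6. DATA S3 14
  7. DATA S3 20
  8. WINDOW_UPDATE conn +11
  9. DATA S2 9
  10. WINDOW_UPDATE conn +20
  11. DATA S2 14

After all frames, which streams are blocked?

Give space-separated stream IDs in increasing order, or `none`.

Answer: S2 S3

Derivation:
Op 1: conn=49 S1=26 S2=26 S3=26 blocked=[]
Op 2: conn=30 S1=26 S2=7 S3=26 blocked=[]
Op 3: conn=20 S1=26 S2=-3 S3=26 blocked=[2]
Op 4: conn=20 S1=26 S2=5 S3=26 blocked=[]
Op 5: conn=41 S1=26 S2=5 S3=26 blocked=[]
Op 6: conn=27 S1=26 S2=5 S3=12 blocked=[]
Op 7: conn=7 S1=26 S2=5 S3=-8 blocked=[3]
Op 8: conn=18 S1=26 S2=5 S3=-8 blocked=[3]
Op 9: conn=9 S1=26 S2=-4 S3=-8 blocked=[2, 3]
Op 10: conn=29 S1=26 S2=-4 S3=-8 blocked=[2, 3]
Op 11: conn=15 S1=26 S2=-18 S3=-8 blocked=[2, 3]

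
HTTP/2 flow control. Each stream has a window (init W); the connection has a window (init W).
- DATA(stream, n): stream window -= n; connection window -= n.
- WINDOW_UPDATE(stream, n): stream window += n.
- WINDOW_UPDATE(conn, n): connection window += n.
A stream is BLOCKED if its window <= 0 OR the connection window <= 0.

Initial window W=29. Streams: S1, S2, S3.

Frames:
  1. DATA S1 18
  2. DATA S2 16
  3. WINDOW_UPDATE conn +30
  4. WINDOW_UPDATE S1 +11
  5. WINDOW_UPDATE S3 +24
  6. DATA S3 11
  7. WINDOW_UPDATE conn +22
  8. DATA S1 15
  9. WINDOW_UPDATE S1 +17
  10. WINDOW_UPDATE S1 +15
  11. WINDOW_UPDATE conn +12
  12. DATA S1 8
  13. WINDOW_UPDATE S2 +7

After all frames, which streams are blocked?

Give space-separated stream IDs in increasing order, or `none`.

Op 1: conn=11 S1=11 S2=29 S3=29 blocked=[]
Op 2: conn=-5 S1=11 S2=13 S3=29 blocked=[1, 2, 3]
Op 3: conn=25 S1=11 S2=13 S3=29 blocked=[]
Op 4: conn=25 S1=22 S2=13 S3=29 blocked=[]
Op 5: conn=25 S1=22 S2=13 S3=53 blocked=[]
Op 6: conn=14 S1=22 S2=13 S3=42 blocked=[]
Op 7: conn=36 S1=22 S2=13 S3=42 blocked=[]
Op 8: conn=21 S1=7 S2=13 S3=42 blocked=[]
Op 9: conn=21 S1=24 S2=13 S3=42 blocked=[]
Op 10: conn=21 S1=39 S2=13 S3=42 blocked=[]
Op 11: conn=33 S1=39 S2=13 S3=42 blocked=[]
Op 12: conn=25 S1=31 S2=13 S3=42 blocked=[]
Op 13: conn=25 S1=31 S2=20 S3=42 blocked=[]

Answer: none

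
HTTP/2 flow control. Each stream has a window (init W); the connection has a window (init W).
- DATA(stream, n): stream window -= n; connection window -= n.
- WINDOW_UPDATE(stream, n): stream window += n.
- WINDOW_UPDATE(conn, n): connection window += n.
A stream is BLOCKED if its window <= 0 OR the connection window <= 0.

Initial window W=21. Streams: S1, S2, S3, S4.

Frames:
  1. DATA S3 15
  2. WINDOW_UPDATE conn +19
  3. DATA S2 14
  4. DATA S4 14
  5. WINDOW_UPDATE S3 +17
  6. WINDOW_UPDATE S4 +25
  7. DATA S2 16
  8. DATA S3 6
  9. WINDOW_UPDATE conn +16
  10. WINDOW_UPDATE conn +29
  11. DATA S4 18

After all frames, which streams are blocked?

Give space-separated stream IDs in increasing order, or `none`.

Op 1: conn=6 S1=21 S2=21 S3=6 S4=21 blocked=[]
Op 2: conn=25 S1=21 S2=21 S3=6 S4=21 blocked=[]
Op 3: conn=11 S1=21 S2=7 S3=6 S4=21 blocked=[]
Op 4: conn=-3 S1=21 S2=7 S3=6 S4=7 blocked=[1, 2, 3, 4]
Op 5: conn=-3 S1=21 S2=7 S3=23 S4=7 blocked=[1, 2, 3, 4]
Op 6: conn=-3 S1=21 S2=7 S3=23 S4=32 blocked=[1, 2, 3, 4]
Op 7: conn=-19 S1=21 S2=-9 S3=23 S4=32 blocked=[1, 2, 3, 4]
Op 8: conn=-25 S1=21 S2=-9 S3=17 S4=32 blocked=[1, 2, 3, 4]
Op 9: conn=-9 S1=21 S2=-9 S3=17 S4=32 blocked=[1, 2, 3, 4]
Op 10: conn=20 S1=21 S2=-9 S3=17 S4=32 blocked=[2]
Op 11: conn=2 S1=21 S2=-9 S3=17 S4=14 blocked=[2]

Answer: S2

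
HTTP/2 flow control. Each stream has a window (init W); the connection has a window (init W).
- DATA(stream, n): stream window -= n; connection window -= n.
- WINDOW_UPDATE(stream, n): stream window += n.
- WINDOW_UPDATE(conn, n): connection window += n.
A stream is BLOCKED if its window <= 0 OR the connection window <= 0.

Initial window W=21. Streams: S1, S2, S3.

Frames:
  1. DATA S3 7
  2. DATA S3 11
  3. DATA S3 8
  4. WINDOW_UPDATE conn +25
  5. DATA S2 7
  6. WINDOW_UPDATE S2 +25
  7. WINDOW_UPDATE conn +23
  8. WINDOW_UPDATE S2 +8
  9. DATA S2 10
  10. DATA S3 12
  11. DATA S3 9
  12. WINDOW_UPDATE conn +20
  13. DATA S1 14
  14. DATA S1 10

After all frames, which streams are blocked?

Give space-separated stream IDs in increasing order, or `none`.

Op 1: conn=14 S1=21 S2=21 S3=14 blocked=[]
Op 2: conn=3 S1=21 S2=21 S3=3 blocked=[]
Op 3: conn=-5 S1=21 S2=21 S3=-5 blocked=[1, 2, 3]
Op 4: conn=20 S1=21 S2=21 S3=-5 blocked=[3]
Op 5: conn=13 S1=21 S2=14 S3=-5 blocked=[3]
Op 6: conn=13 S1=21 S2=39 S3=-5 blocked=[3]
Op 7: conn=36 S1=21 S2=39 S3=-5 blocked=[3]
Op 8: conn=36 S1=21 S2=47 S3=-5 blocked=[3]
Op 9: conn=26 S1=21 S2=37 S3=-5 blocked=[3]
Op 10: conn=14 S1=21 S2=37 S3=-17 blocked=[3]
Op 11: conn=5 S1=21 S2=37 S3=-26 blocked=[3]
Op 12: conn=25 S1=21 S2=37 S3=-26 blocked=[3]
Op 13: conn=11 S1=7 S2=37 S3=-26 blocked=[3]
Op 14: conn=1 S1=-3 S2=37 S3=-26 blocked=[1, 3]

Answer: S1 S3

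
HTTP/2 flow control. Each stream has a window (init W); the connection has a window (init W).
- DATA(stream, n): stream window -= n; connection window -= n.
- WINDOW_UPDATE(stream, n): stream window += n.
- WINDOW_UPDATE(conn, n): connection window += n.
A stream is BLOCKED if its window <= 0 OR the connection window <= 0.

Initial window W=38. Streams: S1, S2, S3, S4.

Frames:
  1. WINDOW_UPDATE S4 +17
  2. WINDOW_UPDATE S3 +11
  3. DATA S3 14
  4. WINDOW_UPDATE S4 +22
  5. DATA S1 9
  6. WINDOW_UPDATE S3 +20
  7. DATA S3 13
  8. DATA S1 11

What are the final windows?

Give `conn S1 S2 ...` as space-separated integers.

Op 1: conn=38 S1=38 S2=38 S3=38 S4=55 blocked=[]
Op 2: conn=38 S1=38 S2=38 S3=49 S4=55 blocked=[]
Op 3: conn=24 S1=38 S2=38 S3=35 S4=55 blocked=[]
Op 4: conn=24 S1=38 S2=38 S3=35 S4=77 blocked=[]
Op 5: conn=15 S1=29 S2=38 S3=35 S4=77 blocked=[]
Op 6: conn=15 S1=29 S2=38 S3=55 S4=77 blocked=[]
Op 7: conn=2 S1=29 S2=38 S3=42 S4=77 blocked=[]
Op 8: conn=-9 S1=18 S2=38 S3=42 S4=77 blocked=[1, 2, 3, 4]

Answer: -9 18 38 42 77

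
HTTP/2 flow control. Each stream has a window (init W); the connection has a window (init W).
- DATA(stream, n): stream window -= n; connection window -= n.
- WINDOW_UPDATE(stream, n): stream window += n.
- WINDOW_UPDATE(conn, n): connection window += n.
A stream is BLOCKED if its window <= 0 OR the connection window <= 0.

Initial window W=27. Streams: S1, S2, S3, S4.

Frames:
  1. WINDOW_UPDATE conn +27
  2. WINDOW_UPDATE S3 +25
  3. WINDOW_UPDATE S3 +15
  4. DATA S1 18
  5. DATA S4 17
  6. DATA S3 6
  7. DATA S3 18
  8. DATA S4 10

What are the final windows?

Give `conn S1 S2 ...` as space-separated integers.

Op 1: conn=54 S1=27 S2=27 S3=27 S4=27 blocked=[]
Op 2: conn=54 S1=27 S2=27 S3=52 S4=27 blocked=[]
Op 3: conn=54 S1=27 S2=27 S3=67 S4=27 blocked=[]
Op 4: conn=36 S1=9 S2=27 S3=67 S4=27 blocked=[]
Op 5: conn=19 S1=9 S2=27 S3=67 S4=10 blocked=[]
Op 6: conn=13 S1=9 S2=27 S3=61 S4=10 blocked=[]
Op 7: conn=-5 S1=9 S2=27 S3=43 S4=10 blocked=[1, 2, 3, 4]
Op 8: conn=-15 S1=9 S2=27 S3=43 S4=0 blocked=[1, 2, 3, 4]

Answer: -15 9 27 43 0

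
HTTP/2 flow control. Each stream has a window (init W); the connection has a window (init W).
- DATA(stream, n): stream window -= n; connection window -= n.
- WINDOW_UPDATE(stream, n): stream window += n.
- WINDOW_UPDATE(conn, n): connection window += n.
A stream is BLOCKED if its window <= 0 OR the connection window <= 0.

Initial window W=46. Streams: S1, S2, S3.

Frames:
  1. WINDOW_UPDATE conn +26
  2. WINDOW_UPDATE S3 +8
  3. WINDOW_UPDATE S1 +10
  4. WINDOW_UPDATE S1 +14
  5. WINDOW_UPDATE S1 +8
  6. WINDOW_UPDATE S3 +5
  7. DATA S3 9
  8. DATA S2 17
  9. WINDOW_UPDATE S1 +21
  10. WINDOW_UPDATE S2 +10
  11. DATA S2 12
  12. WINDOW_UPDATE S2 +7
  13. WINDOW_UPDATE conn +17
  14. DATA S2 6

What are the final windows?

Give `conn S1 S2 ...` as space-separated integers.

Answer: 45 99 28 50

Derivation:
Op 1: conn=72 S1=46 S2=46 S3=46 blocked=[]
Op 2: conn=72 S1=46 S2=46 S3=54 blocked=[]
Op 3: conn=72 S1=56 S2=46 S3=54 blocked=[]
Op 4: conn=72 S1=70 S2=46 S3=54 blocked=[]
Op 5: conn=72 S1=78 S2=46 S3=54 blocked=[]
Op 6: conn=72 S1=78 S2=46 S3=59 blocked=[]
Op 7: conn=63 S1=78 S2=46 S3=50 blocked=[]
Op 8: conn=46 S1=78 S2=29 S3=50 blocked=[]
Op 9: conn=46 S1=99 S2=29 S3=50 blocked=[]
Op 10: conn=46 S1=99 S2=39 S3=50 blocked=[]
Op 11: conn=34 S1=99 S2=27 S3=50 blocked=[]
Op 12: conn=34 S1=99 S2=34 S3=50 blocked=[]
Op 13: conn=51 S1=99 S2=34 S3=50 blocked=[]
Op 14: conn=45 S1=99 S2=28 S3=50 blocked=[]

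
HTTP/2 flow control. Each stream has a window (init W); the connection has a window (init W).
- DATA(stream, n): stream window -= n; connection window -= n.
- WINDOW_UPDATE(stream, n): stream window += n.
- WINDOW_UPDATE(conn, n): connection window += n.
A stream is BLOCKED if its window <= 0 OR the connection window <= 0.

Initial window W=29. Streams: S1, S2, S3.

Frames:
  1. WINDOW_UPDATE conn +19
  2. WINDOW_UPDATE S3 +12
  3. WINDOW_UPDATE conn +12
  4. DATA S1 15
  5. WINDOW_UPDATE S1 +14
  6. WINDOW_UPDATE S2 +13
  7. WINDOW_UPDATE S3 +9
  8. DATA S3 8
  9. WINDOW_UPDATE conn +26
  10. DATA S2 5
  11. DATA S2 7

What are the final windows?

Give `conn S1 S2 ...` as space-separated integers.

Op 1: conn=48 S1=29 S2=29 S3=29 blocked=[]
Op 2: conn=48 S1=29 S2=29 S3=41 blocked=[]
Op 3: conn=60 S1=29 S2=29 S3=41 blocked=[]
Op 4: conn=45 S1=14 S2=29 S3=41 blocked=[]
Op 5: conn=45 S1=28 S2=29 S3=41 blocked=[]
Op 6: conn=45 S1=28 S2=42 S3=41 blocked=[]
Op 7: conn=45 S1=28 S2=42 S3=50 blocked=[]
Op 8: conn=37 S1=28 S2=42 S3=42 blocked=[]
Op 9: conn=63 S1=28 S2=42 S3=42 blocked=[]
Op 10: conn=58 S1=28 S2=37 S3=42 blocked=[]
Op 11: conn=51 S1=28 S2=30 S3=42 blocked=[]

Answer: 51 28 30 42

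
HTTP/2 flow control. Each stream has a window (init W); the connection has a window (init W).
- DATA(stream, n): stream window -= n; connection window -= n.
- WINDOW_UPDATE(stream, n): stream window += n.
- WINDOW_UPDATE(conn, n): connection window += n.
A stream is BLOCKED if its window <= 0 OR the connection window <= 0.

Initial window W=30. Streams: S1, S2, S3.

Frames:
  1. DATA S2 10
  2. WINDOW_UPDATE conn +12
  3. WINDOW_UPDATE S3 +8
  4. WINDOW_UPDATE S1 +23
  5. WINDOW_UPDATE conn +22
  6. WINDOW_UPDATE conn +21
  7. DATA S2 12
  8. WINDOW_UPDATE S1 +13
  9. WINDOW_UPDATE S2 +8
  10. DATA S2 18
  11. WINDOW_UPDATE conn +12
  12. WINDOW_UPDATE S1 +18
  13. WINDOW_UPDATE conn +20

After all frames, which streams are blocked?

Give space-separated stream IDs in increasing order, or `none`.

Op 1: conn=20 S1=30 S2=20 S3=30 blocked=[]
Op 2: conn=32 S1=30 S2=20 S3=30 blocked=[]
Op 3: conn=32 S1=30 S2=20 S3=38 blocked=[]
Op 4: conn=32 S1=53 S2=20 S3=38 blocked=[]
Op 5: conn=54 S1=53 S2=20 S3=38 blocked=[]
Op 6: conn=75 S1=53 S2=20 S3=38 blocked=[]
Op 7: conn=63 S1=53 S2=8 S3=38 blocked=[]
Op 8: conn=63 S1=66 S2=8 S3=38 blocked=[]
Op 9: conn=63 S1=66 S2=16 S3=38 blocked=[]
Op 10: conn=45 S1=66 S2=-2 S3=38 blocked=[2]
Op 11: conn=57 S1=66 S2=-2 S3=38 blocked=[2]
Op 12: conn=57 S1=84 S2=-2 S3=38 blocked=[2]
Op 13: conn=77 S1=84 S2=-2 S3=38 blocked=[2]

Answer: S2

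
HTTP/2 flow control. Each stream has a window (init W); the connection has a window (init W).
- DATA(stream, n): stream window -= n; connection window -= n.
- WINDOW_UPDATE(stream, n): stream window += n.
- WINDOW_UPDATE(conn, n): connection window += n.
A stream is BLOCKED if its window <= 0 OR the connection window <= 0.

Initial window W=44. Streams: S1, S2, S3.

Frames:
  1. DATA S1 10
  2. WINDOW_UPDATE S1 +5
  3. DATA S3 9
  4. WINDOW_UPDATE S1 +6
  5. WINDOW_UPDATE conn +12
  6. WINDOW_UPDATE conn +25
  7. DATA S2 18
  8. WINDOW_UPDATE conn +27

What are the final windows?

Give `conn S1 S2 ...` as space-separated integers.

Answer: 71 45 26 35

Derivation:
Op 1: conn=34 S1=34 S2=44 S3=44 blocked=[]
Op 2: conn=34 S1=39 S2=44 S3=44 blocked=[]
Op 3: conn=25 S1=39 S2=44 S3=35 blocked=[]
Op 4: conn=25 S1=45 S2=44 S3=35 blocked=[]
Op 5: conn=37 S1=45 S2=44 S3=35 blocked=[]
Op 6: conn=62 S1=45 S2=44 S3=35 blocked=[]
Op 7: conn=44 S1=45 S2=26 S3=35 blocked=[]
Op 8: conn=71 S1=45 S2=26 S3=35 blocked=[]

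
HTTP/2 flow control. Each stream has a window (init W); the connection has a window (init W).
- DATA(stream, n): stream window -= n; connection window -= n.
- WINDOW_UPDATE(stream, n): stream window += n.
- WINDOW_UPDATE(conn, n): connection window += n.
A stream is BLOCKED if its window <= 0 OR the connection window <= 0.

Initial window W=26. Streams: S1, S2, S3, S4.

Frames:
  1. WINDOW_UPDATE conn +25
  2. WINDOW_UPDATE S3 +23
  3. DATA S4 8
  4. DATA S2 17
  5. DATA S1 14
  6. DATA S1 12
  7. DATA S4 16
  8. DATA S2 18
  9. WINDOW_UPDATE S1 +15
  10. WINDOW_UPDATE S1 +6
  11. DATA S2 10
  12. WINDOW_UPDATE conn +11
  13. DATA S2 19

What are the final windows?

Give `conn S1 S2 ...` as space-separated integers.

Answer: -52 21 -38 49 2

Derivation:
Op 1: conn=51 S1=26 S2=26 S3=26 S4=26 blocked=[]
Op 2: conn=51 S1=26 S2=26 S3=49 S4=26 blocked=[]
Op 3: conn=43 S1=26 S2=26 S3=49 S4=18 blocked=[]
Op 4: conn=26 S1=26 S2=9 S3=49 S4=18 blocked=[]
Op 5: conn=12 S1=12 S2=9 S3=49 S4=18 blocked=[]
Op 6: conn=0 S1=0 S2=9 S3=49 S4=18 blocked=[1, 2, 3, 4]
Op 7: conn=-16 S1=0 S2=9 S3=49 S4=2 blocked=[1, 2, 3, 4]
Op 8: conn=-34 S1=0 S2=-9 S3=49 S4=2 blocked=[1, 2, 3, 4]
Op 9: conn=-34 S1=15 S2=-9 S3=49 S4=2 blocked=[1, 2, 3, 4]
Op 10: conn=-34 S1=21 S2=-9 S3=49 S4=2 blocked=[1, 2, 3, 4]
Op 11: conn=-44 S1=21 S2=-19 S3=49 S4=2 blocked=[1, 2, 3, 4]
Op 12: conn=-33 S1=21 S2=-19 S3=49 S4=2 blocked=[1, 2, 3, 4]
Op 13: conn=-52 S1=21 S2=-38 S3=49 S4=2 blocked=[1, 2, 3, 4]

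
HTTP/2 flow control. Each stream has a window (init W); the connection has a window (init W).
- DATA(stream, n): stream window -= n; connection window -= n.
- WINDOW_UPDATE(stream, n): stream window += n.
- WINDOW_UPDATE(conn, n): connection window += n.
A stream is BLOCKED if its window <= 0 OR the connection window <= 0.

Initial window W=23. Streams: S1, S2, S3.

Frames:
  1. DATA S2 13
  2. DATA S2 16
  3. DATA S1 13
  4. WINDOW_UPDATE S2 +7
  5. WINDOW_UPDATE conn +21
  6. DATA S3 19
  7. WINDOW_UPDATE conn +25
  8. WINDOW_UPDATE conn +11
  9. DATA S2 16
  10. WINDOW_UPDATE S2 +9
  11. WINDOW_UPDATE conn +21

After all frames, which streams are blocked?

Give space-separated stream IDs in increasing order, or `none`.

Op 1: conn=10 S1=23 S2=10 S3=23 blocked=[]
Op 2: conn=-6 S1=23 S2=-6 S3=23 blocked=[1, 2, 3]
Op 3: conn=-19 S1=10 S2=-6 S3=23 blocked=[1, 2, 3]
Op 4: conn=-19 S1=10 S2=1 S3=23 blocked=[1, 2, 3]
Op 5: conn=2 S1=10 S2=1 S3=23 blocked=[]
Op 6: conn=-17 S1=10 S2=1 S3=4 blocked=[1, 2, 3]
Op 7: conn=8 S1=10 S2=1 S3=4 blocked=[]
Op 8: conn=19 S1=10 S2=1 S3=4 blocked=[]
Op 9: conn=3 S1=10 S2=-15 S3=4 blocked=[2]
Op 10: conn=3 S1=10 S2=-6 S3=4 blocked=[2]
Op 11: conn=24 S1=10 S2=-6 S3=4 blocked=[2]

Answer: S2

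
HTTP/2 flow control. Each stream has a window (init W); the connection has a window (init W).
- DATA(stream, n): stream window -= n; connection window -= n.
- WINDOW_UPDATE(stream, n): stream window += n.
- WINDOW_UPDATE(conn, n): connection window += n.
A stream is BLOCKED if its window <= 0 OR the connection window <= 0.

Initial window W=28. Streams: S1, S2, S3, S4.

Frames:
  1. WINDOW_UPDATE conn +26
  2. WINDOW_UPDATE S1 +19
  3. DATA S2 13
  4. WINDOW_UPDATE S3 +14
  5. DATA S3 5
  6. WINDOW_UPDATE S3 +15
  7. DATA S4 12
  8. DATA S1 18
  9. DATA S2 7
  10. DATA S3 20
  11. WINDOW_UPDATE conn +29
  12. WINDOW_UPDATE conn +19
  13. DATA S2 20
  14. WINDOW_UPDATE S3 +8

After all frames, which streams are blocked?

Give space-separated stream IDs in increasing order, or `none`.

Answer: S2

Derivation:
Op 1: conn=54 S1=28 S2=28 S3=28 S4=28 blocked=[]
Op 2: conn=54 S1=47 S2=28 S3=28 S4=28 blocked=[]
Op 3: conn=41 S1=47 S2=15 S3=28 S4=28 blocked=[]
Op 4: conn=41 S1=47 S2=15 S3=42 S4=28 blocked=[]
Op 5: conn=36 S1=47 S2=15 S3=37 S4=28 blocked=[]
Op 6: conn=36 S1=47 S2=15 S3=52 S4=28 blocked=[]
Op 7: conn=24 S1=47 S2=15 S3=52 S4=16 blocked=[]
Op 8: conn=6 S1=29 S2=15 S3=52 S4=16 blocked=[]
Op 9: conn=-1 S1=29 S2=8 S3=52 S4=16 blocked=[1, 2, 3, 4]
Op 10: conn=-21 S1=29 S2=8 S3=32 S4=16 blocked=[1, 2, 3, 4]
Op 11: conn=8 S1=29 S2=8 S3=32 S4=16 blocked=[]
Op 12: conn=27 S1=29 S2=8 S3=32 S4=16 blocked=[]
Op 13: conn=7 S1=29 S2=-12 S3=32 S4=16 blocked=[2]
Op 14: conn=7 S1=29 S2=-12 S3=40 S4=16 blocked=[2]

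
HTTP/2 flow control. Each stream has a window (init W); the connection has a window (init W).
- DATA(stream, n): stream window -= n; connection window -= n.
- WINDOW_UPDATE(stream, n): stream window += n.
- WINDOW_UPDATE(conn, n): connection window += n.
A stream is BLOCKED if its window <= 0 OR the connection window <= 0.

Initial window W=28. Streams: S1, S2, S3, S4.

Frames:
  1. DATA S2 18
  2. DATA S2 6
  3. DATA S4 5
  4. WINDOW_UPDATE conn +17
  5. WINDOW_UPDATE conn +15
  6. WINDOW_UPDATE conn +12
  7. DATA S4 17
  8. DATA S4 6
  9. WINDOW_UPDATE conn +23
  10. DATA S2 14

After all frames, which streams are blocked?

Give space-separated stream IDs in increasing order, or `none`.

Answer: S2 S4

Derivation:
Op 1: conn=10 S1=28 S2=10 S3=28 S4=28 blocked=[]
Op 2: conn=4 S1=28 S2=4 S3=28 S4=28 blocked=[]
Op 3: conn=-1 S1=28 S2=4 S3=28 S4=23 blocked=[1, 2, 3, 4]
Op 4: conn=16 S1=28 S2=4 S3=28 S4=23 blocked=[]
Op 5: conn=31 S1=28 S2=4 S3=28 S4=23 blocked=[]
Op 6: conn=43 S1=28 S2=4 S3=28 S4=23 blocked=[]
Op 7: conn=26 S1=28 S2=4 S3=28 S4=6 blocked=[]
Op 8: conn=20 S1=28 S2=4 S3=28 S4=0 blocked=[4]
Op 9: conn=43 S1=28 S2=4 S3=28 S4=0 blocked=[4]
Op 10: conn=29 S1=28 S2=-10 S3=28 S4=0 blocked=[2, 4]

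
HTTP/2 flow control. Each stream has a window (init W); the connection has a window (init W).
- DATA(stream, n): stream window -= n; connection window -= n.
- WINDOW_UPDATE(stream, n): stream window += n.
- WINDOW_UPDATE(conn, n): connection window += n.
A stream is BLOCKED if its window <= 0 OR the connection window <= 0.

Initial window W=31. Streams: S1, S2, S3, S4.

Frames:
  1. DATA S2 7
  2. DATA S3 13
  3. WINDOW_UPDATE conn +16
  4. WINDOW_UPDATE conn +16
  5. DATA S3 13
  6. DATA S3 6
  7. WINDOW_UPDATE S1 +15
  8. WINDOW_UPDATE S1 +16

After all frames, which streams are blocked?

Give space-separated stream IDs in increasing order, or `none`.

Answer: S3

Derivation:
Op 1: conn=24 S1=31 S2=24 S3=31 S4=31 blocked=[]
Op 2: conn=11 S1=31 S2=24 S3=18 S4=31 blocked=[]
Op 3: conn=27 S1=31 S2=24 S3=18 S4=31 blocked=[]
Op 4: conn=43 S1=31 S2=24 S3=18 S4=31 blocked=[]
Op 5: conn=30 S1=31 S2=24 S3=5 S4=31 blocked=[]
Op 6: conn=24 S1=31 S2=24 S3=-1 S4=31 blocked=[3]
Op 7: conn=24 S1=46 S2=24 S3=-1 S4=31 blocked=[3]
Op 8: conn=24 S1=62 S2=24 S3=-1 S4=31 blocked=[3]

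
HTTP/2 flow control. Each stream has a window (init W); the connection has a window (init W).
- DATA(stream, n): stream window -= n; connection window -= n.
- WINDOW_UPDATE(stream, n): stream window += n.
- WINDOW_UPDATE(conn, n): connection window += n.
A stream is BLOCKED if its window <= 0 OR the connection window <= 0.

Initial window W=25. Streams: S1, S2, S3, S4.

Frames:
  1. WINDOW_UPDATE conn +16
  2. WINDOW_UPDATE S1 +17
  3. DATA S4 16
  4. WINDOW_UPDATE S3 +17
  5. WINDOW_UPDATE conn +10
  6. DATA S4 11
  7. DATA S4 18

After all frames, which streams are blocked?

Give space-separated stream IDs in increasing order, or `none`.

Op 1: conn=41 S1=25 S2=25 S3=25 S4=25 blocked=[]
Op 2: conn=41 S1=42 S2=25 S3=25 S4=25 blocked=[]
Op 3: conn=25 S1=42 S2=25 S3=25 S4=9 blocked=[]
Op 4: conn=25 S1=42 S2=25 S3=42 S4=9 blocked=[]
Op 5: conn=35 S1=42 S2=25 S3=42 S4=9 blocked=[]
Op 6: conn=24 S1=42 S2=25 S3=42 S4=-2 blocked=[4]
Op 7: conn=6 S1=42 S2=25 S3=42 S4=-20 blocked=[4]

Answer: S4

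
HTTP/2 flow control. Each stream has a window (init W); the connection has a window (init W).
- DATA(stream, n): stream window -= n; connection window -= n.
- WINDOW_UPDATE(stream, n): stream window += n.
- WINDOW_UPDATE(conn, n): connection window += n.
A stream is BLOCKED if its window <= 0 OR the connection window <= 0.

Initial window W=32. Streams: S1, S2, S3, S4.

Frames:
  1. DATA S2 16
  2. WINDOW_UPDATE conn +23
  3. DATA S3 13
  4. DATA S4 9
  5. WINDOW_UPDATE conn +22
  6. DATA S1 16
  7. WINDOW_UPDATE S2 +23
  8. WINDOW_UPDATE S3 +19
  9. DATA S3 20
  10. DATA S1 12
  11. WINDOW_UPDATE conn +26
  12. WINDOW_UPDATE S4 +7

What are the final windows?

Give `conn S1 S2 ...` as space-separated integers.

Answer: 17 4 39 18 30

Derivation:
Op 1: conn=16 S1=32 S2=16 S3=32 S4=32 blocked=[]
Op 2: conn=39 S1=32 S2=16 S3=32 S4=32 blocked=[]
Op 3: conn=26 S1=32 S2=16 S3=19 S4=32 blocked=[]
Op 4: conn=17 S1=32 S2=16 S3=19 S4=23 blocked=[]
Op 5: conn=39 S1=32 S2=16 S3=19 S4=23 blocked=[]
Op 6: conn=23 S1=16 S2=16 S3=19 S4=23 blocked=[]
Op 7: conn=23 S1=16 S2=39 S3=19 S4=23 blocked=[]
Op 8: conn=23 S1=16 S2=39 S3=38 S4=23 blocked=[]
Op 9: conn=3 S1=16 S2=39 S3=18 S4=23 blocked=[]
Op 10: conn=-9 S1=4 S2=39 S3=18 S4=23 blocked=[1, 2, 3, 4]
Op 11: conn=17 S1=4 S2=39 S3=18 S4=23 blocked=[]
Op 12: conn=17 S1=4 S2=39 S3=18 S4=30 blocked=[]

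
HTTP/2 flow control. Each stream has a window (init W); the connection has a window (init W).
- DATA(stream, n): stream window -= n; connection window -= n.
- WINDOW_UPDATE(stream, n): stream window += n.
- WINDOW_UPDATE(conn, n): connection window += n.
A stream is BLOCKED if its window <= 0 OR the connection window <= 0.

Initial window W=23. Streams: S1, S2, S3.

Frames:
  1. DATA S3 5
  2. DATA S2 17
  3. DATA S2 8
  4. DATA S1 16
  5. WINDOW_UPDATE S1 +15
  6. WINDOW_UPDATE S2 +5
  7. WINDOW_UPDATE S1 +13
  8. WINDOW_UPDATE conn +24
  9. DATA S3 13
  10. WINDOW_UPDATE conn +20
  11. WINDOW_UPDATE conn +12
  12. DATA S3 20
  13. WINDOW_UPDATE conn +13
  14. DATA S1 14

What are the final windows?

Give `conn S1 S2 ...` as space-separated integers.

Answer: -1 21 3 -15

Derivation:
Op 1: conn=18 S1=23 S2=23 S3=18 blocked=[]
Op 2: conn=1 S1=23 S2=6 S3=18 blocked=[]
Op 3: conn=-7 S1=23 S2=-2 S3=18 blocked=[1, 2, 3]
Op 4: conn=-23 S1=7 S2=-2 S3=18 blocked=[1, 2, 3]
Op 5: conn=-23 S1=22 S2=-2 S3=18 blocked=[1, 2, 3]
Op 6: conn=-23 S1=22 S2=3 S3=18 blocked=[1, 2, 3]
Op 7: conn=-23 S1=35 S2=3 S3=18 blocked=[1, 2, 3]
Op 8: conn=1 S1=35 S2=3 S3=18 blocked=[]
Op 9: conn=-12 S1=35 S2=3 S3=5 blocked=[1, 2, 3]
Op 10: conn=8 S1=35 S2=3 S3=5 blocked=[]
Op 11: conn=20 S1=35 S2=3 S3=5 blocked=[]
Op 12: conn=0 S1=35 S2=3 S3=-15 blocked=[1, 2, 3]
Op 13: conn=13 S1=35 S2=3 S3=-15 blocked=[3]
Op 14: conn=-1 S1=21 S2=3 S3=-15 blocked=[1, 2, 3]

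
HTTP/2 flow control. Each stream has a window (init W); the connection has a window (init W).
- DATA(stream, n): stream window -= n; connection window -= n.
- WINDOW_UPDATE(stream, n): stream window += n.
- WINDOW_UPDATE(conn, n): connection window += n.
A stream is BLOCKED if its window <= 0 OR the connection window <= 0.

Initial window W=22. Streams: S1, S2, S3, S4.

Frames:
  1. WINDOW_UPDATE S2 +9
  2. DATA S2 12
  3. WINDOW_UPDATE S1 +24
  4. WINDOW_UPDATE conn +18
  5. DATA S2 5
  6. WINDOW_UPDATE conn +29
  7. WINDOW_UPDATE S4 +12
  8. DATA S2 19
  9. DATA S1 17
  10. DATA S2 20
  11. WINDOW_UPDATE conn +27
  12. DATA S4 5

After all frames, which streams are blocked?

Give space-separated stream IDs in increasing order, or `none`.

Answer: S2

Derivation:
Op 1: conn=22 S1=22 S2=31 S3=22 S4=22 blocked=[]
Op 2: conn=10 S1=22 S2=19 S3=22 S4=22 blocked=[]
Op 3: conn=10 S1=46 S2=19 S3=22 S4=22 blocked=[]
Op 4: conn=28 S1=46 S2=19 S3=22 S4=22 blocked=[]
Op 5: conn=23 S1=46 S2=14 S3=22 S4=22 blocked=[]
Op 6: conn=52 S1=46 S2=14 S3=22 S4=22 blocked=[]
Op 7: conn=52 S1=46 S2=14 S3=22 S4=34 blocked=[]
Op 8: conn=33 S1=46 S2=-5 S3=22 S4=34 blocked=[2]
Op 9: conn=16 S1=29 S2=-5 S3=22 S4=34 blocked=[2]
Op 10: conn=-4 S1=29 S2=-25 S3=22 S4=34 blocked=[1, 2, 3, 4]
Op 11: conn=23 S1=29 S2=-25 S3=22 S4=34 blocked=[2]
Op 12: conn=18 S1=29 S2=-25 S3=22 S4=29 blocked=[2]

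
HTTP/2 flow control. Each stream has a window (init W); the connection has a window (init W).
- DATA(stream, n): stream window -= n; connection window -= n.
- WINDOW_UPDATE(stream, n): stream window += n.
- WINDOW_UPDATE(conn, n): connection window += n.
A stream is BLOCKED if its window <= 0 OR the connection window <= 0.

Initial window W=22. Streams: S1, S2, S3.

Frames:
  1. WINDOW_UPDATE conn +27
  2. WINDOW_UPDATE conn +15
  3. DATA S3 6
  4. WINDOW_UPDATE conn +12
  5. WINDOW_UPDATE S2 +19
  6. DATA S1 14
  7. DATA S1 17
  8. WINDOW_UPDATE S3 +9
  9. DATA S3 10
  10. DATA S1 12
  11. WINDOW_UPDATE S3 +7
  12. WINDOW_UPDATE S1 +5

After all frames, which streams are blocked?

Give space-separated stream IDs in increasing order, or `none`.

Op 1: conn=49 S1=22 S2=22 S3=22 blocked=[]
Op 2: conn=64 S1=22 S2=22 S3=22 blocked=[]
Op 3: conn=58 S1=22 S2=22 S3=16 blocked=[]
Op 4: conn=70 S1=22 S2=22 S3=16 blocked=[]
Op 5: conn=70 S1=22 S2=41 S3=16 blocked=[]
Op 6: conn=56 S1=8 S2=41 S3=16 blocked=[]
Op 7: conn=39 S1=-9 S2=41 S3=16 blocked=[1]
Op 8: conn=39 S1=-9 S2=41 S3=25 blocked=[1]
Op 9: conn=29 S1=-9 S2=41 S3=15 blocked=[1]
Op 10: conn=17 S1=-21 S2=41 S3=15 blocked=[1]
Op 11: conn=17 S1=-21 S2=41 S3=22 blocked=[1]
Op 12: conn=17 S1=-16 S2=41 S3=22 blocked=[1]

Answer: S1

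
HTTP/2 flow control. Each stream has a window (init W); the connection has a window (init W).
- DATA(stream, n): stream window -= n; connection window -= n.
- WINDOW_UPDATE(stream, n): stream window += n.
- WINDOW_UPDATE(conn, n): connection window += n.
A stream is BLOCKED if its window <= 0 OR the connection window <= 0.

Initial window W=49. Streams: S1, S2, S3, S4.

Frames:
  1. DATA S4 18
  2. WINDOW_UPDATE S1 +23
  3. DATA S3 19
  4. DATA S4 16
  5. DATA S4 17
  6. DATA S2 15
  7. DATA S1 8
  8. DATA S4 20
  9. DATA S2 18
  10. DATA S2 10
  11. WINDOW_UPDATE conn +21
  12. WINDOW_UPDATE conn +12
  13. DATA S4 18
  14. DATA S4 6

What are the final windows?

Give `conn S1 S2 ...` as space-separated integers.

Answer: -83 64 6 30 -46

Derivation:
Op 1: conn=31 S1=49 S2=49 S3=49 S4=31 blocked=[]
Op 2: conn=31 S1=72 S2=49 S3=49 S4=31 blocked=[]
Op 3: conn=12 S1=72 S2=49 S3=30 S4=31 blocked=[]
Op 4: conn=-4 S1=72 S2=49 S3=30 S4=15 blocked=[1, 2, 3, 4]
Op 5: conn=-21 S1=72 S2=49 S3=30 S4=-2 blocked=[1, 2, 3, 4]
Op 6: conn=-36 S1=72 S2=34 S3=30 S4=-2 blocked=[1, 2, 3, 4]
Op 7: conn=-44 S1=64 S2=34 S3=30 S4=-2 blocked=[1, 2, 3, 4]
Op 8: conn=-64 S1=64 S2=34 S3=30 S4=-22 blocked=[1, 2, 3, 4]
Op 9: conn=-82 S1=64 S2=16 S3=30 S4=-22 blocked=[1, 2, 3, 4]
Op 10: conn=-92 S1=64 S2=6 S3=30 S4=-22 blocked=[1, 2, 3, 4]
Op 11: conn=-71 S1=64 S2=6 S3=30 S4=-22 blocked=[1, 2, 3, 4]
Op 12: conn=-59 S1=64 S2=6 S3=30 S4=-22 blocked=[1, 2, 3, 4]
Op 13: conn=-77 S1=64 S2=6 S3=30 S4=-40 blocked=[1, 2, 3, 4]
Op 14: conn=-83 S1=64 S2=6 S3=30 S4=-46 blocked=[1, 2, 3, 4]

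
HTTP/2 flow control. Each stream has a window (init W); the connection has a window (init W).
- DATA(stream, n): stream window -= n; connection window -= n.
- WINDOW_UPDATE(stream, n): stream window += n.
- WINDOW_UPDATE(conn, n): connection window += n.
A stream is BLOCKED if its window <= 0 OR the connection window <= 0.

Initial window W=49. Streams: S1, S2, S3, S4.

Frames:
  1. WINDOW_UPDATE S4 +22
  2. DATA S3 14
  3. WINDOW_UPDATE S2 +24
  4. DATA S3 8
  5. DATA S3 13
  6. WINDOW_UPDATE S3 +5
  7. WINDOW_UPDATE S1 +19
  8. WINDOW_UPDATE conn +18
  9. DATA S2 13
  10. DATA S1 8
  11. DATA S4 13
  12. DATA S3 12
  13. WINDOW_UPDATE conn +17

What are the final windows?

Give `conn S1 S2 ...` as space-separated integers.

Answer: 3 60 60 7 58

Derivation:
Op 1: conn=49 S1=49 S2=49 S3=49 S4=71 blocked=[]
Op 2: conn=35 S1=49 S2=49 S3=35 S4=71 blocked=[]
Op 3: conn=35 S1=49 S2=73 S3=35 S4=71 blocked=[]
Op 4: conn=27 S1=49 S2=73 S3=27 S4=71 blocked=[]
Op 5: conn=14 S1=49 S2=73 S3=14 S4=71 blocked=[]
Op 6: conn=14 S1=49 S2=73 S3=19 S4=71 blocked=[]
Op 7: conn=14 S1=68 S2=73 S3=19 S4=71 blocked=[]
Op 8: conn=32 S1=68 S2=73 S3=19 S4=71 blocked=[]
Op 9: conn=19 S1=68 S2=60 S3=19 S4=71 blocked=[]
Op 10: conn=11 S1=60 S2=60 S3=19 S4=71 blocked=[]
Op 11: conn=-2 S1=60 S2=60 S3=19 S4=58 blocked=[1, 2, 3, 4]
Op 12: conn=-14 S1=60 S2=60 S3=7 S4=58 blocked=[1, 2, 3, 4]
Op 13: conn=3 S1=60 S2=60 S3=7 S4=58 blocked=[]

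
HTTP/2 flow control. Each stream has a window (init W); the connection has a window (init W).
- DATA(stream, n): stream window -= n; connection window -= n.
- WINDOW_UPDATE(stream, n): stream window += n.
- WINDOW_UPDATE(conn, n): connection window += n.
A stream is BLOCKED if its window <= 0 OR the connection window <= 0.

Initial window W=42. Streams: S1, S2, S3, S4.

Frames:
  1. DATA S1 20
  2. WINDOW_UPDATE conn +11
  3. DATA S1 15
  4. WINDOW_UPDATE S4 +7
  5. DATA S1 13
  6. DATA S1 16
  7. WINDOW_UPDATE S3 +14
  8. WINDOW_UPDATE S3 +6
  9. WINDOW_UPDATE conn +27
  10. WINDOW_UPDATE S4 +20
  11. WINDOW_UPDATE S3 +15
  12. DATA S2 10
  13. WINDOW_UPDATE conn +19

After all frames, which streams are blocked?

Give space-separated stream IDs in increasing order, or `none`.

Op 1: conn=22 S1=22 S2=42 S3=42 S4=42 blocked=[]
Op 2: conn=33 S1=22 S2=42 S3=42 S4=42 blocked=[]
Op 3: conn=18 S1=7 S2=42 S3=42 S4=42 blocked=[]
Op 4: conn=18 S1=7 S2=42 S3=42 S4=49 blocked=[]
Op 5: conn=5 S1=-6 S2=42 S3=42 S4=49 blocked=[1]
Op 6: conn=-11 S1=-22 S2=42 S3=42 S4=49 blocked=[1, 2, 3, 4]
Op 7: conn=-11 S1=-22 S2=42 S3=56 S4=49 blocked=[1, 2, 3, 4]
Op 8: conn=-11 S1=-22 S2=42 S3=62 S4=49 blocked=[1, 2, 3, 4]
Op 9: conn=16 S1=-22 S2=42 S3=62 S4=49 blocked=[1]
Op 10: conn=16 S1=-22 S2=42 S3=62 S4=69 blocked=[1]
Op 11: conn=16 S1=-22 S2=42 S3=77 S4=69 blocked=[1]
Op 12: conn=6 S1=-22 S2=32 S3=77 S4=69 blocked=[1]
Op 13: conn=25 S1=-22 S2=32 S3=77 S4=69 blocked=[1]

Answer: S1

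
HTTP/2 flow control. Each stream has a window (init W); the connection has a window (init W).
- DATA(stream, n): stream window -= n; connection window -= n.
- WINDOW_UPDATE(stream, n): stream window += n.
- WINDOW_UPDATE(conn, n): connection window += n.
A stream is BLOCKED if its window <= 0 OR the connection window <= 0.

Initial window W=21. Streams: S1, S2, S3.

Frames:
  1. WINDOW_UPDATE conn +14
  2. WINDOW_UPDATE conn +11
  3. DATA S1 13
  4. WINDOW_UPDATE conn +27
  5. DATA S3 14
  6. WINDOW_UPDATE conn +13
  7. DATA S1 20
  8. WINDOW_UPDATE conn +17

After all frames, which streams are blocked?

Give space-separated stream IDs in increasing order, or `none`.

Answer: S1

Derivation:
Op 1: conn=35 S1=21 S2=21 S3=21 blocked=[]
Op 2: conn=46 S1=21 S2=21 S3=21 blocked=[]
Op 3: conn=33 S1=8 S2=21 S3=21 blocked=[]
Op 4: conn=60 S1=8 S2=21 S3=21 blocked=[]
Op 5: conn=46 S1=8 S2=21 S3=7 blocked=[]
Op 6: conn=59 S1=8 S2=21 S3=7 blocked=[]
Op 7: conn=39 S1=-12 S2=21 S3=7 blocked=[1]
Op 8: conn=56 S1=-12 S2=21 S3=7 blocked=[1]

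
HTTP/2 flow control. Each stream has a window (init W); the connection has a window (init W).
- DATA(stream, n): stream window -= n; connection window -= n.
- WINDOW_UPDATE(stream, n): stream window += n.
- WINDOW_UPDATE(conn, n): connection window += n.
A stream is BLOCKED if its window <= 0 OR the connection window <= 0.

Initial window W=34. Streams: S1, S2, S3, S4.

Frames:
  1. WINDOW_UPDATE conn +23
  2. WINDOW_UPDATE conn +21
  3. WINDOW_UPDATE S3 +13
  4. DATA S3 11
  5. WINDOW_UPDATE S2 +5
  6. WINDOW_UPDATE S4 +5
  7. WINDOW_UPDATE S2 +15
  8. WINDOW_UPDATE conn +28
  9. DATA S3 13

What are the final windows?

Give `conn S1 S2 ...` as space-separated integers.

Op 1: conn=57 S1=34 S2=34 S3=34 S4=34 blocked=[]
Op 2: conn=78 S1=34 S2=34 S3=34 S4=34 blocked=[]
Op 3: conn=78 S1=34 S2=34 S3=47 S4=34 blocked=[]
Op 4: conn=67 S1=34 S2=34 S3=36 S4=34 blocked=[]
Op 5: conn=67 S1=34 S2=39 S3=36 S4=34 blocked=[]
Op 6: conn=67 S1=34 S2=39 S3=36 S4=39 blocked=[]
Op 7: conn=67 S1=34 S2=54 S3=36 S4=39 blocked=[]
Op 8: conn=95 S1=34 S2=54 S3=36 S4=39 blocked=[]
Op 9: conn=82 S1=34 S2=54 S3=23 S4=39 blocked=[]

Answer: 82 34 54 23 39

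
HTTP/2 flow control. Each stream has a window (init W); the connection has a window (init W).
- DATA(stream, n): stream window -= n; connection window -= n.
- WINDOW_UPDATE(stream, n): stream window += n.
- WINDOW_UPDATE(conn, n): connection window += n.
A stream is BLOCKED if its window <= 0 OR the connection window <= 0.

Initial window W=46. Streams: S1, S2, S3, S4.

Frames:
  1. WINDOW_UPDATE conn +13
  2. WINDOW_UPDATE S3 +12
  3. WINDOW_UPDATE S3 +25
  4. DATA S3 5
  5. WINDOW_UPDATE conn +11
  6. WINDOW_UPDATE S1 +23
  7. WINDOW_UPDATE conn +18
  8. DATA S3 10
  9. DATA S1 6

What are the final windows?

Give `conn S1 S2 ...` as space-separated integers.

Answer: 67 63 46 68 46

Derivation:
Op 1: conn=59 S1=46 S2=46 S3=46 S4=46 blocked=[]
Op 2: conn=59 S1=46 S2=46 S3=58 S4=46 blocked=[]
Op 3: conn=59 S1=46 S2=46 S3=83 S4=46 blocked=[]
Op 4: conn=54 S1=46 S2=46 S3=78 S4=46 blocked=[]
Op 5: conn=65 S1=46 S2=46 S3=78 S4=46 blocked=[]
Op 6: conn=65 S1=69 S2=46 S3=78 S4=46 blocked=[]
Op 7: conn=83 S1=69 S2=46 S3=78 S4=46 blocked=[]
Op 8: conn=73 S1=69 S2=46 S3=68 S4=46 blocked=[]
Op 9: conn=67 S1=63 S2=46 S3=68 S4=46 blocked=[]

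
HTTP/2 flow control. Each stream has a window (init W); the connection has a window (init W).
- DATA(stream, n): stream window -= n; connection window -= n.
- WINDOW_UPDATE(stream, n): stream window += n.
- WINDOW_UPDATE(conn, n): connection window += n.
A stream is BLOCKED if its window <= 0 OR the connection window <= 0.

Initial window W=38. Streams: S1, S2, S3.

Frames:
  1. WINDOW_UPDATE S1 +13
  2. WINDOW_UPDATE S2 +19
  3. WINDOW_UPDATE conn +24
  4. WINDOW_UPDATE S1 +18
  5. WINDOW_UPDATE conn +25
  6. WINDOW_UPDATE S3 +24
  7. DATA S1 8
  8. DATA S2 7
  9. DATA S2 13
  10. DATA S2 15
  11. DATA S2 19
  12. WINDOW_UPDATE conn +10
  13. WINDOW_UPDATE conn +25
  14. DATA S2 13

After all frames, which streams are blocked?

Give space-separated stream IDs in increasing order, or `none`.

Answer: S2

Derivation:
Op 1: conn=38 S1=51 S2=38 S3=38 blocked=[]
Op 2: conn=38 S1=51 S2=57 S3=38 blocked=[]
Op 3: conn=62 S1=51 S2=57 S3=38 blocked=[]
Op 4: conn=62 S1=69 S2=57 S3=38 blocked=[]
Op 5: conn=87 S1=69 S2=57 S3=38 blocked=[]
Op 6: conn=87 S1=69 S2=57 S3=62 blocked=[]
Op 7: conn=79 S1=61 S2=57 S3=62 blocked=[]
Op 8: conn=72 S1=61 S2=50 S3=62 blocked=[]
Op 9: conn=59 S1=61 S2=37 S3=62 blocked=[]
Op 10: conn=44 S1=61 S2=22 S3=62 blocked=[]
Op 11: conn=25 S1=61 S2=3 S3=62 blocked=[]
Op 12: conn=35 S1=61 S2=3 S3=62 blocked=[]
Op 13: conn=60 S1=61 S2=3 S3=62 blocked=[]
Op 14: conn=47 S1=61 S2=-10 S3=62 blocked=[2]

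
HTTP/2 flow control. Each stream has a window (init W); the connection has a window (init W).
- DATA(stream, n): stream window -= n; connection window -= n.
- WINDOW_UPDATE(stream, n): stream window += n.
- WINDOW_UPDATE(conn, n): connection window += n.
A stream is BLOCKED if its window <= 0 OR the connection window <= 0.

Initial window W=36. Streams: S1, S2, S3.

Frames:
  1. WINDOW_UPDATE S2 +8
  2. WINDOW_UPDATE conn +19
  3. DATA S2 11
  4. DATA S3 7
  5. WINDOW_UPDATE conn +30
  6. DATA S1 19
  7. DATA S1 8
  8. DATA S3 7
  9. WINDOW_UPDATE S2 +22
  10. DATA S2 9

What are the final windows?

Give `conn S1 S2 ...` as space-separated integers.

Op 1: conn=36 S1=36 S2=44 S3=36 blocked=[]
Op 2: conn=55 S1=36 S2=44 S3=36 blocked=[]
Op 3: conn=44 S1=36 S2=33 S3=36 blocked=[]
Op 4: conn=37 S1=36 S2=33 S3=29 blocked=[]
Op 5: conn=67 S1=36 S2=33 S3=29 blocked=[]
Op 6: conn=48 S1=17 S2=33 S3=29 blocked=[]
Op 7: conn=40 S1=9 S2=33 S3=29 blocked=[]
Op 8: conn=33 S1=9 S2=33 S3=22 blocked=[]
Op 9: conn=33 S1=9 S2=55 S3=22 blocked=[]
Op 10: conn=24 S1=9 S2=46 S3=22 blocked=[]

Answer: 24 9 46 22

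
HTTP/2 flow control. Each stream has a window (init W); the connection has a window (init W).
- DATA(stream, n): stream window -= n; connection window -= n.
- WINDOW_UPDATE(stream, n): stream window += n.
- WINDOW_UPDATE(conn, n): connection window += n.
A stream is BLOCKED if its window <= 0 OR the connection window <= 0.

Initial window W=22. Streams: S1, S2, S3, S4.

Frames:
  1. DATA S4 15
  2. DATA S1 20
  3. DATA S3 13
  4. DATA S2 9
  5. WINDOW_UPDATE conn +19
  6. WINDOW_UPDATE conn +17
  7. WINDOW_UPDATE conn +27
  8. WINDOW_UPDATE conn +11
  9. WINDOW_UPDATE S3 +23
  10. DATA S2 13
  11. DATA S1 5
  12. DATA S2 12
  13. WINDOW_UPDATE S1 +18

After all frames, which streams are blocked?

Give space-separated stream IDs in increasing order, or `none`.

Answer: S2

Derivation:
Op 1: conn=7 S1=22 S2=22 S3=22 S4=7 blocked=[]
Op 2: conn=-13 S1=2 S2=22 S3=22 S4=7 blocked=[1, 2, 3, 4]
Op 3: conn=-26 S1=2 S2=22 S3=9 S4=7 blocked=[1, 2, 3, 4]
Op 4: conn=-35 S1=2 S2=13 S3=9 S4=7 blocked=[1, 2, 3, 4]
Op 5: conn=-16 S1=2 S2=13 S3=9 S4=7 blocked=[1, 2, 3, 4]
Op 6: conn=1 S1=2 S2=13 S3=9 S4=7 blocked=[]
Op 7: conn=28 S1=2 S2=13 S3=9 S4=7 blocked=[]
Op 8: conn=39 S1=2 S2=13 S3=9 S4=7 blocked=[]
Op 9: conn=39 S1=2 S2=13 S3=32 S4=7 blocked=[]
Op 10: conn=26 S1=2 S2=0 S3=32 S4=7 blocked=[2]
Op 11: conn=21 S1=-3 S2=0 S3=32 S4=7 blocked=[1, 2]
Op 12: conn=9 S1=-3 S2=-12 S3=32 S4=7 blocked=[1, 2]
Op 13: conn=9 S1=15 S2=-12 S3=32 S4=7 blocked=[2]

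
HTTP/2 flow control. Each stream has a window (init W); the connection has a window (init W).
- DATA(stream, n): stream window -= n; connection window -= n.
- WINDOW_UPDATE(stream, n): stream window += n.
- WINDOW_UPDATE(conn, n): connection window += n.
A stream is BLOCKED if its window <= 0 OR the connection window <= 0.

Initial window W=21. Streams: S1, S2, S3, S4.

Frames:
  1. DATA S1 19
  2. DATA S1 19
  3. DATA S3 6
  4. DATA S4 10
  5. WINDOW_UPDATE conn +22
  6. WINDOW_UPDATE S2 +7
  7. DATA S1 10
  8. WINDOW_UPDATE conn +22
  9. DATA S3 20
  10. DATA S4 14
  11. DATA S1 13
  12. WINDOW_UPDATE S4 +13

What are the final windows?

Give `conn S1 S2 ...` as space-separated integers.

Op 1: conn=2 S1=2 S2=21 S3=21 S4=21 blocked=[]
Op 2: conn=-17 S1=-17 S2=21 S3=21 S4=21 blocked=[1, 2, 3, 4]
Op 3: conn=-23 S1=-17 S2=21 S3=15 S4=21 blocked=[1, 2, 3, 4]
Op 4: conn=-33 S1=-17 S2=21 S3=15 S4=11 blocked=[1, 2, 3, 4]
Op 5: conn=-11 S1=-17 S2=21 S3=15 S4=11 blocked=[1, 2, 3, 4]
Op 6: conn=-11 S1=-17 S2=28 S3=15 S4=11 blocked=[1, 2, 3, 4]
Op 7: conn=-21 S1=-27 S2=28 S3=15 S4=11 blocked=[1, 2, 3, 4]
Op 8: conn=1 S1=-27 S2=28 S3=15 S4=11 blocked=[1]
Op 9: conn=-19 S1=-27 S2=28 S3=-5 S4=11 blocked=[1, 2, 3, 4]
Op 10: conn=-33 S1=-27 S2=28 S3=-5 S4=-3 blocked=[1, 2, 3, 4]
Op 11: conn=-46 S1=-40 S2=28 S3=-5 S4=-3 blocked=[1, 2, 3, 4]
Op 12: conn=-46 S1=-40 S2=28 S3=-5 S4=10 blocked=[1, 2, 3, 4]

Answer: -46 -40 28 -5 10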